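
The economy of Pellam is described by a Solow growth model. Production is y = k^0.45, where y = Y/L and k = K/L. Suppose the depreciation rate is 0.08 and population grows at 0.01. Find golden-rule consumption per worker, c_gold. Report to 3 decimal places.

c_gold ≈ 2.052

Capital per worker breaks even when investment replaces (n + δ)·k; here n + δ = 0.09.
Golden rule sets MPK = n+δ: 0.45·k^(0.45−1) = 0.09, so k_gold = (0.45/0.09)^(1/0.55) ≈ 18.6575.
y_gold = 18.6575^0.45 ≈ 3.7315.
c_gold = y_gold − (n+δ)·k_gold = 3.7315 − 0.09·18.6575 ≈ 2.0523.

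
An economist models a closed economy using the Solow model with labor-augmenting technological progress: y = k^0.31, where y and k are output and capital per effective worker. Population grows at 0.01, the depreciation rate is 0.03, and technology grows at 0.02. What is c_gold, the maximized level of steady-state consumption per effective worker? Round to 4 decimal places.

c_gold ≈ 1.4430

Break-even investment rate: n + g + δ = 0.01 + 0.02 + 0.03 = 0.06.
At the golden rule the marginal product of capital equals n+g+δ: 0.31·k^(0.31−1) = 0.06. Solving, k_gold = (0.31/0.06)^(1/0.69) ≈ 10.8053.
y_gold = 10.8053^0.31 ≈ 2.0914.
c_gold = y_gold − (n+g+δ)·k_gold = 2.0914 − 0.06·10.8053 ≈ 1.4430.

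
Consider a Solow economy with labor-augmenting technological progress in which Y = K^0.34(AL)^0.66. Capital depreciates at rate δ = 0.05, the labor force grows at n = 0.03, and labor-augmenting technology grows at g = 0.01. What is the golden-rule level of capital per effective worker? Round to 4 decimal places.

Capital per effective worker breaks even when investment replaces (n + g + δ)·k; here n + g + δ = 0.09.
Golden rule sets MPK = n+g+δ: 0.34·k^(0.34−1) = 0.09, so k_gold = (0.34/0.09)^(1/0.66) ≈ 7.4920.

k_gold ≈ 7.4920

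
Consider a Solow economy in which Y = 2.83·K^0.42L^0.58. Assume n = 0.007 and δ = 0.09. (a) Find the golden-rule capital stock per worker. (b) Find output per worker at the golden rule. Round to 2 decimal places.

Capital per worker breaks even when investment replaces (n + δ)·k; here n + δ = 0.097.
Setting f'(k) = n+δ gives 0.42·2.83·k^(0.42−1) = 0.097, hence k_gold = (0.42·2.83/0.097)^(1/0.58) ≈ 75.2172.
y_gold = 2.83·75.2172^0.42 ≈ 17.3716.

(a) k_gold ≈ 75.22; (b) y_gold ≈ 17.37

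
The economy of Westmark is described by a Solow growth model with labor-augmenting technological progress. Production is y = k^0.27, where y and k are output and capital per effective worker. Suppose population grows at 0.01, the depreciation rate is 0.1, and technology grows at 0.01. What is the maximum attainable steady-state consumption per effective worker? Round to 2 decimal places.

c_gold ≈ 0.99

The effective depreciation rate is n + g + δ = 0.01 + 0.01 + 0.1 = 0.12.
Setting f'(k) = n+g+δ gives 0.27·k^(0.27−1) = 0.12, hence k_gold = (0.27/0.12)^(1/0.73) ≈ 3.0370.
y_gold = 3.0370^0.27 ≈ 1.3498.
c_gold = y_gold − (n+g+δ)·k_gold = 1.3498 − 0.12·3.0370 ≈ 0.9853.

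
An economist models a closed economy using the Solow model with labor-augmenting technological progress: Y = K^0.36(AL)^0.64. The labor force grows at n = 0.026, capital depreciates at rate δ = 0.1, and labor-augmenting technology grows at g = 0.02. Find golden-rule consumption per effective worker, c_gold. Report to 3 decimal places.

c_gold ≈ 1.063

Break-even investment rate: n + g + δ = 0.026 + 0.02 + 0.1 = 0.146.
At the golden rule the marginal product of capital equals n+g+δ: 0.36·k^(0.36−1) = 0.146. Solving, k_gold = (0.36/0.146)^(1/0.64) ≈ 4.0966.
y_gold = 4.0966^0.36 ≈ 1.6614.
c_gold = y_gold − (n+g+δ)·k_gold = 1.6614 − 0.146·4.0966 ≈ 1.0633.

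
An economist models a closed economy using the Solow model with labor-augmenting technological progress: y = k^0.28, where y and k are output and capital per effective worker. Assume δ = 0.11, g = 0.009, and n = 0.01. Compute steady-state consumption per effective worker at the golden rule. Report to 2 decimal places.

n + g + δ = 0.01 + 0.009 + 0.11 = 0.129.
Maximizing c = f(k) − (n+g+δ)·k gives f'(k) = n+g+δ, i.e. 0.28·k^(0.28−1) = 0.129, so k_gold = (0.28/0.129)^(1/0.72) ≈ 2.9340.
y_gold = 2.9340^0.28 ≈ 1.3517.
c_gold = y_gold − (n+g+δ)·k_gold = 1.3517 − 0.129·2.9340 ≈ 0.9732.

c_gold ≈ 0.97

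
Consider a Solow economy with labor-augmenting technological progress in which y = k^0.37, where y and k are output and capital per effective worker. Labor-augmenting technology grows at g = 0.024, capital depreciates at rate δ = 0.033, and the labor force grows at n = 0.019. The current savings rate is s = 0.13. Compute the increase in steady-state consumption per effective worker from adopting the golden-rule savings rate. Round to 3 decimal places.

The effective depreciation rate is n + g + δ = 0.019 + 0.024 + 0.033 = 0.076.
Current steady state (s = 0.13): k* = (0.13/0.076)^(1/0.63) ≈ 2.3445, y* = 2.3445^0.37 ≈ 1.3706, c* = (1−0.13)·1.3706 ≈ 1.1924.
At the golden rule the marginal product of capital equals n+g+δ: 0.37·k^(0.37−1) = 0.076. Solving, k_gold = (0.37/0.076)^(1/0.63) ≈ 12.3337.
y_gold = 12.3337^0.37 ≈ 2.5334, c_gold = y_gold − 0.076·k_gold ≈ 1.5960.
Gain: Δc = 1.5960 − 1.1924 ≈ 0.4036.

Δc ≈ 0.404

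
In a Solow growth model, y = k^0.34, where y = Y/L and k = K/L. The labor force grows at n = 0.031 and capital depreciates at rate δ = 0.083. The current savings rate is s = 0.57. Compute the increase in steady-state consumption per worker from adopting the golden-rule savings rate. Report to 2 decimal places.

Δc ≈ 0.17

Capital per worker breaks even when investment replaces (n + δ)·k; here n + δ = 0.114.
Current steady state (s = 0.57): k* = (0.57/0.114)^(1/0.66) ≈ 11.4563, y* = 11.4563^0.34 ≈ 2.2913, c* = (1−0.57)·2.2913 ≈ 0.9852.
At the golden rule the marginal product of capital equals n+δ: 0.34·k^(0.34−1) = 0.114. Solving, k_gold = (0.34/0.114)^(1/0.66) ≈ 5.2366.
y_gold = 5.2366^0.34 ≈ 1.7558, c_gold = y_gold − 0.114·k_gold ≈ 1.1588.
Gain: Δc = 1.1588 − 0.9852 ≈ 0.1736.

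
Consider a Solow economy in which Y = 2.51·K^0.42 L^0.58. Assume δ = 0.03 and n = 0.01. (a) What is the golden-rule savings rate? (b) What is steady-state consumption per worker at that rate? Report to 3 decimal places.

(a) s_gold = 0.420; (b) c_gold ≈ 15.560

n + δ = 0.01 + 0.03 = 0.04.
For Cobb-Douglas, s_gold equals capital's share: s_gold = 0.42.
At the golden rule the marginal product of capital equals n+δ: 0.42·2.51·k^(0.42−1) = 0.04. Solving, k_gold = (0.42·2.51/0.04)^(1/0.58) ≈ 281.6851.
y_gold = 2.51·281.6851^0.42 ≈ 26.8271; c_gold = (1−0.42)·y_gold ≈ 15.5597.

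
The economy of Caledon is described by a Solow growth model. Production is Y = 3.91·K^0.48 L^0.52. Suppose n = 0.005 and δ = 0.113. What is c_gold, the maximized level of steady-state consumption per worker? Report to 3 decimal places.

n + δ = 0.005 + 0.113 = 0.118.
Golden rule sets MPK = n+δ: 0.48·3.91·k^(0.48−1) = 0.118, so k_gold = (0.48·3.91/0.118)^(1/0.52) ≈ 204.4778.
y_gold = 3.91·204.4778^0.48 ≈ 50.2675.
c_gold = y_gold − (n+δ)·k_gold = 50.2675 − 0.118·204.4778 ≈ 26.1391.

c_gold ≈ 26.139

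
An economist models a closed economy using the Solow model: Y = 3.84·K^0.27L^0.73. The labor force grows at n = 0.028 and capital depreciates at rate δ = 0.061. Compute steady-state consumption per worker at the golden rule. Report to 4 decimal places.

c_gold ≈ 6.9509

The effective depreciation rate is n + δ = 0.028 + 0.061 = 0.089.
At the golden rule the marginal product of capital equals n+δ: 0.27·3.84·k^(0.27−1) = 0.089. Solving, k_gold = (0.27·3.84/0.089)^(1/0.73) ≈ 28.8863.
y_gold = 3.84·28.8863^0.27 ≈ 9.5218.
c_gold = y_gold − (n+δ)·k_gold = 9.5218 − 0.089·28.8863 ≈ 6.9509.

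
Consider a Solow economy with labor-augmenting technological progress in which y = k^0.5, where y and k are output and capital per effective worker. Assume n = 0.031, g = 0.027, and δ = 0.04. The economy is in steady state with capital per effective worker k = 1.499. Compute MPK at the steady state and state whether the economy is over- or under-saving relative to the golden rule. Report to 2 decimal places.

under-saving; MPK ≈ 0.41

Capital per effective worker breaks even when investment replaces (n + g + δ)·k; here n + g + δ = 0.098.
MPK = 0.5·k^(0.5−1) = 0.5·1.499^(-0.5) ≈ 0.4084.
MPK > 0.098, so the economy is dynamically efficient (under-saving).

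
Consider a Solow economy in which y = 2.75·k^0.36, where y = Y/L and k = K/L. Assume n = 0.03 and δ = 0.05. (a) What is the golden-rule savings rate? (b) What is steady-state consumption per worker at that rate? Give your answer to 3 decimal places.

The effective depreciation rate is n + δ = 0.03 + 0.05 = 0.08.
For Cobb-Douglas, s_gold equals capital's share: s_gold = 0.36.
Maximizing c = f(k) − (n+δ)·k gives f'(k) = n+δ, i.e. 0.36·2.75·k^(0.36−1) = 0.08, so k_gold = (0.36·2.75/0.08)^(1/0.64) ≈ 50.9450.
y_gold = 2.75·50.9450^0.36 ≈ 11.3211; c_gold = (1−0.36)·y_gold ≈ 7.2455.

(a) s_gold = 0.360; (b) c_gold ≈ 7.246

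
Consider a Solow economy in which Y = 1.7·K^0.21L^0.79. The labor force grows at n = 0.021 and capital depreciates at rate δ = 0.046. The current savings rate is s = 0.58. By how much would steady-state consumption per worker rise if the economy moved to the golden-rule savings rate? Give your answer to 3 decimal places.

Δc ≈ 0.636

Break-even investment rate: n + δ = 0.021 + 0.046 = 0.067.
Current steady state (s = 0.58): k* = (0.58·1.7/0.067)^(1/0.79) ≈ 30.0767, y* = 1.7·30.0767^0.21 ≈ 3.4744, c* = (1−0.58)·3.4744 ≈ 1.4592.
Setting f'(k) = n+δ gives 0.21·1.7·k^(0.21−1) = 0.067, hence k_gold = (0.21·1.7/0.067)^(1/0.79) ≈ 8.3126.
y_gold = 1.7·8.3126^0.21 ≈ 2.6521, c_gold = y_gold − 0.067·k_gold ≈ 2.0952.
Gain: Δc = 2.0952 − 1.4592 ≈ 0.6359.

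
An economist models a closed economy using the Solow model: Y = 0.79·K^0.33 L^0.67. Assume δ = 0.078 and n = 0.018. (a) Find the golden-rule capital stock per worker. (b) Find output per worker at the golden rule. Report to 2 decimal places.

(a) k_gold ≈ 4.44; (b) y_gold ≈ 1.29

Break-even investment rate: n + δ = 0.018 + 0.078 = 0.096.
Maximizing c = f(k) − (n+δ)·k gives f'(k) = n+δ, i.e. 0.33·0.79·k^(0.33−1) = 0.096, so k_gold = (0.33·0.79/0.096)^(1/0.67) ≈ 4.4419.
y_gold = 0.79·4.4419^0.33 ≈ 1.2922.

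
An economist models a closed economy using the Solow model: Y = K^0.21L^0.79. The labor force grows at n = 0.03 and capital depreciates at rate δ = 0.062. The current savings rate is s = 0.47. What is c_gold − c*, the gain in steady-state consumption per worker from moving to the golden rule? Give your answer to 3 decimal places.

Δc ≈ 0.166

Break-even investment rate: n + δ = 0.03 + 0.062 = 0.092.
Current steady state (s = 0.47): k* = (0.47/0.092)^(1/0.79) ≈ 7.8812, y* = 7.8812^0.21 ≈ 1.5427, c* = (1−0.47)·1.5427 ≈ 0.8176.
At the golden rule the marginal product of capital equals n+δ: 0.21·k^(0.21−1) = 0.092. Solving, k_gold = (0.21/0.092)^(1/0.79) ≈ 2.8426.
y_gold = 2.8426^0.21 ≈ 1.2453, c_gold = y_gold − 0.092·k_gold ≈ 0.9838.
Gain: Δc = 0.9838 − 0.8176 ≈ 0.1662.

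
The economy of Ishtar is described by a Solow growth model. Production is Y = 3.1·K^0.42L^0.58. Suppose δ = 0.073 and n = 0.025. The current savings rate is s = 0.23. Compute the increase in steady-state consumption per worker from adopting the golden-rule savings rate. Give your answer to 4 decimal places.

n + δ = 0.025 + 0.073 = 0.098.
Current steady state (s = 0.23): k* = (0.23·3.1/0.098)^(1/0.58) ≈ 30.6176, y* = 3.1·30.6176^0.42 ≈ 13.0458, c* = (1−0.23)·13.0458 ≈ 10.0452.
Golden rule sets MPK = n+δ: 0.42·3.1·k^(0.42−1) = 0.098, so k_gold = (0.42·3.1/0.098)^(1/0.58) ≈ 86.4710.
y_gold = 3.1·86.4710^0.42 ≈ 20.1766, c_gold = y_gold − 0.098·k_gold ≈ 11.7024.
Gain: Δc = 11.7024 − 10.0452 ≈ 1.6572.

Δc ≈ 1.6572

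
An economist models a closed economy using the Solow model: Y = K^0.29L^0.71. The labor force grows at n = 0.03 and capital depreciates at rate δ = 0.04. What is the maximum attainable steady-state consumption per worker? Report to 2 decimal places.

The effective depreciation rate is n + δ = 0.03 + 0.04 = 0.07.
Golden rule sets MPK = n+δ: 0.29·k^(0.29−1) = 0.07, so k_gold = (0.29/0.07)^(1/0.71) ≈ 7.4035.
y_gold = 7.4035^0.29 ≈ 1.7870.
c_gold = y_gold − (n+δ)·k_gold = 1.7870 − 0.07·7.4035 ≈ 1.2688.

c_gold ≈ 1.27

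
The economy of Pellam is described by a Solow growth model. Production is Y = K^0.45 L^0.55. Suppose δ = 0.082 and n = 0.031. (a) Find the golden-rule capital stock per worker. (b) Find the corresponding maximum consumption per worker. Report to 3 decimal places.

Capital per worker breaks even when investment replaces (n + δ)·k; here n + δ = 0.113.
Maximizing c = f(k) − (n+δ)·k gives f'(k) = n+δ, i.e. 0.45·k^(0.45−1) = 0.113, so k_gold = (0.45/0.113)^(1/0.55) ≈ 12.3354.
y_gold = 12.3354^0.45 ≈ 3.0976; c_gold = y_gold − 0.113·k_gold ≈ 1.7037.

(a) k_gold ≈ 12.335; (b) c_gold ≈ 1.704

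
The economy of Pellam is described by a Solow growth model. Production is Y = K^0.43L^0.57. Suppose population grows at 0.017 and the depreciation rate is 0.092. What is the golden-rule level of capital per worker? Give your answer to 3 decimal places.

k_gold ≈ 11.109

n + δ = 0.017 + 0.092 = 0.109.
Golden rule sets MPK = n+δ: 0.43·k^(0.43−1) = 0.109, so k_gold = (0.43/0.109)^(1/0.57) ≈ 11.1093.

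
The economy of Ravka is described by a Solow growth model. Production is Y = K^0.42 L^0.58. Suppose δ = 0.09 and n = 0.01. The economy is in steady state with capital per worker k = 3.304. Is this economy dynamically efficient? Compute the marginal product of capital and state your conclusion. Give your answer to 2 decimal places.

dynamically efficient; MPK ≈ 0.21

The effective depreciation rate is n + δ = 0.01 + 0.09 = 0.1.
MPK = 0.42·k^(0.42−1) = 0.42·3.304^(-0.58) ≈ 0.2100.
MPK > 0.1, so the economy is dynamically efficient (under-saving).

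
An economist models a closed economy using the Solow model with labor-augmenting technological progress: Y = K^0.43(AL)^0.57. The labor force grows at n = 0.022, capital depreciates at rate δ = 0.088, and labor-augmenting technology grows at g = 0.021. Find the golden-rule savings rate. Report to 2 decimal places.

s_gold = 0.43

Capital per effective worker breaks even when investment replaces (n + g + δ)·k; here n + g + δ = 0.131.
At the golden rule MPK = n+g+δ, and in any Cobb-Douglas steady state s = (n+g+δ)·k/y = MPK·k/y = capital's share 0.43.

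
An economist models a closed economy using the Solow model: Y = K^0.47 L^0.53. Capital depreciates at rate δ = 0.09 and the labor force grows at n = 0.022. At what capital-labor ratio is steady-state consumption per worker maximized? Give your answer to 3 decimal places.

k_gold ≈ 14.971

n + δ = 0.022 + 0.09 = 0.112.
At the golden rule the marginal product of capital equals n+δ: 0.47·k^(0.47−1) = 0.112. Solving, k_gold = (0.47/0.112)^(1/0.53) ≈ 14.9708.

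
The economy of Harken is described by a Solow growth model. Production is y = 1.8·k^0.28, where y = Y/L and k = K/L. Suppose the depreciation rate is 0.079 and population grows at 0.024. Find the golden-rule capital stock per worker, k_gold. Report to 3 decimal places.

k_gold ≈ 9.073

n + δ = 0.024 + 0.079 = 0.103.
Setting f'(k) = n+δ gives 0.28·1.8·k^(0.28−1) = 0.103, hence k_gold = (0.28·1.8/0.103)^(1/0.72) ≈ 9.0734.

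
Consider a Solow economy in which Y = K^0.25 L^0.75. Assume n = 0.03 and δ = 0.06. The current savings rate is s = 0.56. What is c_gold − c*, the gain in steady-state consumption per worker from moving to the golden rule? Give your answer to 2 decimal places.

The effective depreciation rate is n + δ = 0.03 + 0.06 = 0.09.
Current steady state (s = 0.56): k* = (0.56/0.09)^(1/0.75) ≈ 11.4444, y* = 11.4444^0.25 ≈ 1.8393, c* = (1−0.56)·1.8393 ≈ 0.8093.
Maximizing c = f(k) − (n+δ)·k gives f'(k) = n+δ, i.e. 0.25·k^(0.25−1) = 0.09, so k_gold = (0.25/0.09)^(1/0.75) ≈ 3.9048.
y_gold = 3.9048^0.25 ≈ 1.4057, c_gold = y_gold − 0.09·k_gold ≈ 1.0543.
Gain: Δc = 1.0543 − 0.8093 ≈ 0.2450.

Δc ≈ 0.25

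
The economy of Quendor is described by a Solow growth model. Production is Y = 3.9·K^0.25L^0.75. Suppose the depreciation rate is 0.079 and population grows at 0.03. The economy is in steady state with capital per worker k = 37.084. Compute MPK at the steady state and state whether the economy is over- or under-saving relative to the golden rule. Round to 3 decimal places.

Break-even investment rate: n + δ = 0.03 + 0.079 = 0.109.
MPK = 0.25·3.9·k^(0.25−1) = 0.25·3.9·37.084^(-0.75) ≈ 0.0649.
MPK < 0.109, so the economy is dynamically inefficient (over-saving).

over-saving; MPK ≈ 0.065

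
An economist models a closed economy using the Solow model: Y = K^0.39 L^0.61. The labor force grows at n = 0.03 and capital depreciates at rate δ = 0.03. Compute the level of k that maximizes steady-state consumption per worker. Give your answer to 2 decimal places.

k_gold ≈ 21.51

Break-even investment rate: n + δ = 0.03 + 0.03 = 0.06.
At the golden rule the marginal product of capital equals n+δ: 0.39·k^(0.39−1) = 0.06. Solving, k_gold = (0.39/0.06)^(1/0.61) ≈ 21.5102.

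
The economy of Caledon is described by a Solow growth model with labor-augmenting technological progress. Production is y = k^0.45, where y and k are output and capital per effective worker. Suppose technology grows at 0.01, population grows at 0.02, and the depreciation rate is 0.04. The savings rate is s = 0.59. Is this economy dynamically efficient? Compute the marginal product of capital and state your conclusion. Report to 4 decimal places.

dynamically inefficient; MPK ≈ 0.0534

The effective depreciation rate is n + g + δ = 0.02 + 0.01 + 0.04 = 0.07.
Steady-state k*: s·k^0.45 = 0.07·k gives k* = (0.59/0.07)^(1/0.55) ≈ 48.2158.
MPK = 0.45·48.2158^(-0.55) ≈ 0.0534.
MPK < n+g+δ = 0.07, so the economy is dynamically inefficient (over-saving).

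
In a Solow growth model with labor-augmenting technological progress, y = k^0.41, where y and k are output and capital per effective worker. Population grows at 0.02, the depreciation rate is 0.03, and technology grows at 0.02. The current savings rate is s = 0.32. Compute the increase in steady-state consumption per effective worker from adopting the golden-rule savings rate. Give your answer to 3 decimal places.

Capital per effective worker breaks even when investment replaces (n + g + δ)·k; here n + g + δ = 0.07.
Current steady state (s = 0.32): k* = (0.32/0.07)^(1/0.59) ≈ 13.1441, y* = 13.1441^0.41 ≈ 2.8753, c* = (1−0.32)·2.8753 ≈ 1.9552.
Setting f'(k) = n+g+δ gives 0.41·k^(0.41−1) = 0.07, hence k_gold = (0.41/0.07)^(1/0.59) ≈ 20.0061.
y_gold = 20.0061^0.41 ≈ 3.4157, c_gold = y_gold − 0.07·k_gold ≈ 2.0152.
Gain: Δc = 2.0152 − 1.9552 ≈ 0.0601.

Δc ≈ 0.060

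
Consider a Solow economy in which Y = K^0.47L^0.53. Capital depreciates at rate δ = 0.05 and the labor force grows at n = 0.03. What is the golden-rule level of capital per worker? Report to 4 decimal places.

k_gold ≈ 28.2461

The effective depreciation rate is n + δ = 0.03 + 0.05 = 0.08.
At the golden rule the marginal product of capital equals n+δ: 0.47·k^(0.47−1) = 0.08. Solving, k_gold = (0.47/0.08)^(1/0.53) ≈ 28.2461.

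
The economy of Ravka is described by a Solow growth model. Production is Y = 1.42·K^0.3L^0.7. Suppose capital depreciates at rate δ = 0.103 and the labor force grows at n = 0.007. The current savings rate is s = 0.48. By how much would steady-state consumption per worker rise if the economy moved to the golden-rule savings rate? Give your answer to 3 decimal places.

Break-even investment rate: n + δ = 0.007 + 0.103 = 0.11.
Current steady state (s = 0.48): k* = (0.48·1.42/0.11)^(1/0.7) ≈ 13.5402, y* = 1.42·13.5402^0.3 ≈ 3.1030, c* = (1−0.48)·3.1030 ≈ 1.6135.
At the golden rule the marginal product of capital equals n+δ: 0.3·1.42·k^(0.3−1) = 0.11. Solving, k_gold = (0.3·1.42/0.11)^(1/0.7) ≈ 6.9187.
y_gold = 1.42·6.9187^0.3 ≈ 2.5369, c_gold = y_gold − 0.11·k_gold ≈ 1.7758.
Gain: Δc = 1.7758 − 1.6135 ≈ 0.1623.

Δc ≈ 0.162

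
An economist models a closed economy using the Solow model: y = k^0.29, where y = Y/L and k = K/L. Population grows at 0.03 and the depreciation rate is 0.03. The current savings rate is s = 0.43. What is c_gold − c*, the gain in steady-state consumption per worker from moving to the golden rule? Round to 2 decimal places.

n + δ = 0.03 + 0.03 = 0.06.
Current steady state (s = 0.43): k* = (0.43/0.06)^(1/0.71) ≈ 16.0204, y* = 16.0204^0.29 ≈ 2.2354, c* = (1−0.43)·2.2354 ≈ 1.2742.
Golden rule sets MPK = n+δ: 0.29·k^(0.29−1) = 0.06, so k_gold = (0.29/0.06)^(1/0.71) ≈ 9.1987.
y_gold = 9.1987^0.29 ≈ 1.9032, c_gold = y_gold − 0.06·k_gold ≈ 1.3513.
Gain: Δc = 1.3513 − 1.2742 ≈ 0.0771.

Δc ≈ 0.08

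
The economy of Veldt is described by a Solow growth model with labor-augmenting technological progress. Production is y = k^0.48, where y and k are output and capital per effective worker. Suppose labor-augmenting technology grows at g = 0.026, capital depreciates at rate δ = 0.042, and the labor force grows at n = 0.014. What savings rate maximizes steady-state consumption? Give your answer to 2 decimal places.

The effective depreciation rate is n + g + δ = 0.014 + 0.026 + 0.042 = 0.082.
At the golden rule MPK = n+g+δ, and in any Cobb-Douglas steady state s = (n+g+δ)·k/y = MPK·k/y = capital's share 0.48.

s_gold = 0.48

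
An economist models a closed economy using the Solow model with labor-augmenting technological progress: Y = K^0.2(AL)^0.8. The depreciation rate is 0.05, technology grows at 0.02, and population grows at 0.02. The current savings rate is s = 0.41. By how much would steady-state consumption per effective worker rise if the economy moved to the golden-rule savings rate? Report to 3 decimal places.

Capital per effective worker breaks even when investment replaces (n + g + δ)·k; here n + g + δ = 0.09.
Current steady state (s = 0.41): k* = (0.41/0.09)^(1/0.8) ≈ 6.6554, y* = 6.6554^0.2 ≈ 1.4609, c* = (1−0.41)·1.4609 ≈ 0.8620.
Maximizing c = f(k) − (n+g+δ)·k gives f'(k) = n+g+δ, i.e. 0.2·k^(0.2−1) = 0.09, so k_gold = (0.2/0.09)^(1/0.8) ≈ 2.7132.
y_gold = 2.7132^0.2 ≈ 1.2209, c_gold = y_gold − 0.09·k_gold ≈ 0.9768.
Gain: Δc = 0.9768 − 0.8620 ≈ 0.1148.

Δc ≈ 0.115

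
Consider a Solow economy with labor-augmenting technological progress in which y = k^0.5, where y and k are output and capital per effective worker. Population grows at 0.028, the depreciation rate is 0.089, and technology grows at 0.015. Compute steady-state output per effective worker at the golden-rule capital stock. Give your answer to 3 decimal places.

y_gold ≈ 3.788

The effective depreciation rate is n + g + δ = 0.028 + 0.015 + 0.089 = 0.132.
Setting f'(k) = n+g+δ gives 0.5·k^(0.5−1) = 0.132, hence k_gold = (0.5/0.132)^(1/0.5) ≈ 14.3480.
Output: y_gold = k_gold^0.5 = 14.3480^0.5 ≈ 3.7879.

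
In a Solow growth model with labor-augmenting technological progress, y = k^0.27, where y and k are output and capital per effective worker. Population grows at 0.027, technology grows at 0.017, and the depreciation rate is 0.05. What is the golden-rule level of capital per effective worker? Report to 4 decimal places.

k_gold ≈ 4.2435

n + g + δ = 0.027 + 0.017 + 0.05 = 0.094.
Setting f'(k) = n+g+δ gives 0.27·k^(0.27−1) = 0.094, hence k_gold = (0.27/0.094)^(1/0.73) ≈ 4.2435.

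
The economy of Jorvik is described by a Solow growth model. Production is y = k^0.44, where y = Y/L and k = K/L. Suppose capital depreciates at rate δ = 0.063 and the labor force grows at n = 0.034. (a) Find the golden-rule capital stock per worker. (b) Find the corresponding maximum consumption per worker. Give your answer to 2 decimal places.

(a) k_gold ≈ 14.88; (b) c_gold ≈ 1.84

Capital per worker breaks even when investment replaces (n + δ)·k; here n + δ = 0.097.
Setting f'(k) = n+δ gives 0.44·k^(0.44−1) = 0.097, hence k_gold = (0.44/0.097)^(1/0.56) ≈ 14.8814.
y_gold = 14.8814^0.44 ≈ 3.2807; c_gold = y_gold − 0.097·k_gold ≈ 1.8372.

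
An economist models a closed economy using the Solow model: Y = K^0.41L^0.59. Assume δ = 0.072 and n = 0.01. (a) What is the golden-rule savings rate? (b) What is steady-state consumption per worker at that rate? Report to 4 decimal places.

(a) s_gold = 0.4100; (b) c_gold ≈ 1.8054

n + δ = 0.01 + 0.072 = 0.082.
For Cobb-Douglas, s_gold equals capital's share: s_gold = 0.41.
Setting f'(k) = n+δ gives 0.41·k^(0.41−1) = 0.082, hence k_gold = (0.41/0.082)^(1/0.59) ≈ 15.3001.
y_gold = 15.3001^0.41 ≈ 3.0600; c_gold = (1−0.41)·y_gold ≈ 1.8054.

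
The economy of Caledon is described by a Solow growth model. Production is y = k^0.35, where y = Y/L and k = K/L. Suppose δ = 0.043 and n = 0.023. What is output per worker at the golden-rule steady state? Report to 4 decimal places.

Break-even investment rate: n + δ = 0.023 + 0.043 = 0.066.
At the golden rule the marginal product of capital equals n+δ: 0.35·k^(0.35−1) = 0.066. Solving, k_gold = (0.35/0.066)^(1/0.65) ≈ 13.0212.
Output: y_gold = k_gold^0.35 = 13.0212^0.35 ≈ 2.4554.

y_gold ≈ 2.4554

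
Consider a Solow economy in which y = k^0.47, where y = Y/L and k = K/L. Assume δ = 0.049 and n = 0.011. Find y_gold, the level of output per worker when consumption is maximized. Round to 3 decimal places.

n + δ = 0.011 + 0.049 = 0.06.
Maximizing c = f(k) − (n+δ)·k gives f'(k) = n+δ, i.e. 0.47·k^(0.47−1) = 0.06, so k_gold = (0.47/0.06)^(1/0.53) ≈ 48.6062.
Output: y_gold = k_gold^0.47 = 48.6062^0.47 ≈ 6.2050.

y_gold ≈ 6.205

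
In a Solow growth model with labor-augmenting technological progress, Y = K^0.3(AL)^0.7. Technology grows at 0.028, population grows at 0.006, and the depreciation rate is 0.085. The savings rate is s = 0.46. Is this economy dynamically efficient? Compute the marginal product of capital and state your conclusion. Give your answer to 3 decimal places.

dynamically inefficient; MPK ≈ 0.078

The effective depreciation rate is n + g + δ = 0.006 + 0.028 + 0.085 = 0.119.
Steady-state k*: s·k^0.3 = 0.119·k gives k* = (0.46/0.119)^(1/0.7) ≈ 6.9004.
MPK = 0.3·6.9004^(-0.7) ≈ 0.0776.
MPK < n+g+δ = 0.119, so the economy is dynamically inefficient (over-saving).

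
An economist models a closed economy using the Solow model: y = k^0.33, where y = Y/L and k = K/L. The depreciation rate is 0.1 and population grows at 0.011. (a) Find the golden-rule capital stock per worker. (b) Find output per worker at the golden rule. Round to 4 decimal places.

(a) k_gold ≈ 5.0846; (b) y_gold ≈ 1.7103

n + δ = 0.011 + 0.1 = 0.111.
Golden rule sets MPK = n+δ: 0.33·k^(0.33−1) = 0.111, so k_gold = (0.33/0.111)^(1/0.67) ≈ 5.0846.
y_gold = 5.0846^0.33 ≈ 1.7103.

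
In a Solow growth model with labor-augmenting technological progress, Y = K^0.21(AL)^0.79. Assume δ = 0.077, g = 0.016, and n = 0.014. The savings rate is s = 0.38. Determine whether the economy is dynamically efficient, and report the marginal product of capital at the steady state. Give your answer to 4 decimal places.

dynamically inefficient; MPK ≈ 0.0591

n + g + δ = 0.014 + 0.016 + 0.077 = 0.107.
Steady-state k*: s·k^0.21 = 0.107·k gives k* = (0.38/0.107)^(1/0.79) ≈ 4.9740.
MPK = 0.21·4.9740^(-0.79) ≈ 0.0591.
MPK < n+g+δ = 0.107, so the economy is dynamically inefficient (over-saving).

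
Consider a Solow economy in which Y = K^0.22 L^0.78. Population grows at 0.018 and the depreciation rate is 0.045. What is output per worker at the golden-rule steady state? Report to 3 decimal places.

y_gold ≈ 1.423

n + δ = 0.018 + 0.045 = 0.063.
Setting f'(k) = n+δ gives 0.22·k^(0.22−1) = 0.063, hence k_gold = (0.22/0.063)^(1/0.78) ≈ 4.9689.
Output: y_gold = k_gold^0.22 = 4.9689^0.22 ≈ 1.4229.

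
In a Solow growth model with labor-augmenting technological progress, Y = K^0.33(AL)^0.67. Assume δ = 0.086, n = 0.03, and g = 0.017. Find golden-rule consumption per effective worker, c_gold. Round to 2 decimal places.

Break-even investment rate: n + g + δ = 0.03 + 0.017 + 0.086 = 0.133.
At the golden rule the marginal product of capital equals n+g+δ: 0.33·k^(0.33−1) = 0.133. Solving, k_gold = (0.33/0.133)^(1/0.67) ≈ 3.8819.
y_gold = 3.8819^0.33 ≈ 1.5645.
c_gold = y_gold − (n+g+δ)·k_gold = 1.5645 − 0.133·3.8819 ≈ 1.0482.

c_gold ≈ 1.05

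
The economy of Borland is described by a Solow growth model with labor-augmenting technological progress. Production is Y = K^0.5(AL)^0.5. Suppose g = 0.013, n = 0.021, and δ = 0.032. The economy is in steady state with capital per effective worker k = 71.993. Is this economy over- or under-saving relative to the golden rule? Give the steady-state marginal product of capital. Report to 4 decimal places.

over-saving; MPK ≈ 0.0589

Capital per effective worker breaks even when investment replaces (n + g + δ)·k; here n + g + δ = 0.066.
MPK = 0.5·k^(0.5−1) = 0.5·71.993^(-0.5) ≈ 0.0589.
MPK < 0.066, so the economy is dynamically inefficient (over-saving).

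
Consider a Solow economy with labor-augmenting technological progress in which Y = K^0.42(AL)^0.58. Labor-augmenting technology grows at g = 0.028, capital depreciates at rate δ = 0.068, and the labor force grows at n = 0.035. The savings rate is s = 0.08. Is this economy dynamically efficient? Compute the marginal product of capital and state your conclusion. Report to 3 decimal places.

dynamically efficient; MPK ≈ 0.688

n + g + δ = 0.035 + 0.028 + 0.068 = 0.131.
Steady-state k*: s·k^0.42 = 0.131·k gives k* = (0.08/0.131)^(1/0.58) ≈ 0.4273.
MPK = 0.42·0.4273^(-0.58) ≈ 0.6877.
MPK > n+g+δ = 0.131, so the economy is dynamically efficient (under-saving).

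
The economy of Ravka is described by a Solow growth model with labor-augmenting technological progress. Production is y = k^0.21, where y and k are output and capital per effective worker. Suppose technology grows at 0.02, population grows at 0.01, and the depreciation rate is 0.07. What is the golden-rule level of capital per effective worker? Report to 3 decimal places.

Capital per effective worker breaks even when investment replaces (n + g + δ)·k; here n + g + δ = 0.1.
Setting f'(k) = n+g+δ gives 0.21·k^(0.21−1) = 0.1, hence k_gold = (0.21/0.1)^(1/0.79) ≈ 2.5578.

k_gold ≈ 2.558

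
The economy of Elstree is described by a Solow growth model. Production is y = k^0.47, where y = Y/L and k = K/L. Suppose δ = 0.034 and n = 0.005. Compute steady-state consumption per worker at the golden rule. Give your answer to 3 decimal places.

Break-even investment rate: n + δ = 0.005 + 0.034 = 0.039.
Maximizing c = f(k) − (n+δ)·k gives f'(k) = n+δ, i.e. 0.47·k^(0.47−1) = 0.039, so k_gold = (0.47/0.039)^(1/0.53) ≈ 109.5684.
y_gold = 109.5684^0.47 ≈ 9.0918.
c_gold = y_gold − (n+δ)·k_gold = 9.0918 − 0.039·109.5684 ≈ 4.8187.

c_gold ≈ 4.819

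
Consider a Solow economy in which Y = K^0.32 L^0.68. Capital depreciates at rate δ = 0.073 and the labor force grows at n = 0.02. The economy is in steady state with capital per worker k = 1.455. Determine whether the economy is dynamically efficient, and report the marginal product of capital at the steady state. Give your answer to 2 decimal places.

Break-even investment rate: n + δ = 0.02 + 0.073 = 0.093.
MPK = 0.32·k^(0.32−1) = 0.32·1.455^(-0.68) ≈ 0.2480.
MPK > 0.093, so the economy is dynamically efficient (under-saving).

dynamically efficient; MPK ≈ 0.25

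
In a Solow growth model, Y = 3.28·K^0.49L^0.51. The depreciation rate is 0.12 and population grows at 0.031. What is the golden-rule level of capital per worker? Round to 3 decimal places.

k_gold ≈ 103.254

n + δ = 0.031 + 0.12 = 0.151.
Golden rule sets MPK = n+δ: 0.49·3.28·k^(0.49−1) = 0.151, so k_gold = (0.49·3.28/0.151)^(1/0.51) ≈ 103.2542.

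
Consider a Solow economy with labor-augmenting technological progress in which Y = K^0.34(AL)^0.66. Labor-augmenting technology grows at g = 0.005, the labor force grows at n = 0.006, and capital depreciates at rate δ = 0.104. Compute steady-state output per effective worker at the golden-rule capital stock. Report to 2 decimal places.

y_gold ≈ 1.75

Break-even investment rate: n + g + δ = 0.006 + 0.005 + 0.104 = 0.115.
Golden rule sets MPK = n+g+δ: 0.34·k^(0.34−1) = 0.115, so k_gold = (0.34/0.115)^(1/0.66) ≈ 5.1678.
Output: y_gold = k_gold^0.34 = 5.1678^0.34 ≈ 1.7479.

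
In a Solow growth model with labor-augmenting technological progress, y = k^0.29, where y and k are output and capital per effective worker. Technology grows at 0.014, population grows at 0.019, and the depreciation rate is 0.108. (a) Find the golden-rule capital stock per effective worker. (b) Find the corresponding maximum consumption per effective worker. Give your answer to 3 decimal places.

(a) k_gold ≈ 2.761; (b) c_gold ≈ 0.953

The effective depreciation rate is n + g + δ = 0.019 + 0.014 + 0.108 = 0.141.
Golden rule sets MPK = n+g+δ: 0.29·k^(0.29−1) = 0.141, so k_gold = (0.29/0.141)^(1/0.71) ≈ 2.7612.
y_gold = 2.7612^0.29 ≈ 1.3425; c_gold = y_gold − 0.141·k_gold ≈ 0.9532.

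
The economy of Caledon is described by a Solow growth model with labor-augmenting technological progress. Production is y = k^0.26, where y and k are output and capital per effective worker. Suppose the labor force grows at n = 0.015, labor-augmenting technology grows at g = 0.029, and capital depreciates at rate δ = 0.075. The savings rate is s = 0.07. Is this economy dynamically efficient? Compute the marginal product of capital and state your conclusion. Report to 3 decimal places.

The effective depreciation rate is n + g + δ = 0.015 + 0.029 + 0.075 = 0.119.
Steady-state k*: s·k^0.26 = 0.119·k gives k* = (0.07/0.119)^(1/0.74) ≈ 0.4882.
MPK = 0.26·0.4882^(-0.74) ≈ 0.4420.
MPK > n+g+δ = 0.119, so the economy is dynamically efficient (under-saving).

dynamically efficient; MPK ≈ 0.442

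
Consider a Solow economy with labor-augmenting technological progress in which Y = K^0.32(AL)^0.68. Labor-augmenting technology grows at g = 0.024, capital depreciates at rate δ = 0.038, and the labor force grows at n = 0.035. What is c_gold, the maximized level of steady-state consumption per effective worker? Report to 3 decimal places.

c_gold ≈ 1.192

The effective depreciation rate is n + g + δ = 0.035 + 0.024 + 0.038 = 0.097.
Setting f'(k) = n+g+δ gives 0.32·k^(0.32−1) = 0.097, hence k_gold = (0.32/0.097)^(1/0.68) ≈ 5.7852.
y_gold = 5.7852^0.32 ≈ 1.7536.
c_gold = y_gold − (n+g+δ)·k_gold = 1.7536 − 0.097·5.7852 ≈ 1.1925.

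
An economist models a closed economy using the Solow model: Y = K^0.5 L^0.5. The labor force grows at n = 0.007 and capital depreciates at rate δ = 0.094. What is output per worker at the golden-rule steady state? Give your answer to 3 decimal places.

Capital per worker breaks even when investment replaces (n + δ)·k; here n + δ = 0.101.
Setting f'(k) = n+δ gives 0.5·k^(0.5−1) = 0.101, hence k_gold = (0.5/0.101)^(1/0.5) ≈ 24.5074.
Output: y_gold = k_gold^0.5 = 24.5074^0.5 ≈ 4.9505.

y_gold ≈ 4.950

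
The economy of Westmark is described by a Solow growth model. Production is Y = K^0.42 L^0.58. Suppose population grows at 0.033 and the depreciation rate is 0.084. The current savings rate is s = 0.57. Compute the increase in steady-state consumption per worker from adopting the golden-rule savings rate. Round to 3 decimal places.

Capital per worker breaks even when investment replaces (n + δ)·k; here n + δ = 0.117.
Current steady state (s = 0.57): k* = (0.57/0.117)^(1/0.58) ≈ 15.3345, y* = 15.3345^0.42 ≈ 3.1476, c* = (1−0.57)·3.1476 ≈ 1.3535.
Maximizing c = f(k) − (n+δ)·k gives f'(k) = n+δ, i.e. 0.42·k^(0.42−1) = 0.117, so k_gold = (0.42/0.117)^(1/0.58) ≈ 9.0574.
y_gold = 9.0574^0.42 ≈ 2.5231, c_gold = y_gold − 0.117·k_gold ≈ 1.4634.
Gain: Δc = 1.4634 − 1.3535 ≈ 0.1100.

Δc ≈ 0.110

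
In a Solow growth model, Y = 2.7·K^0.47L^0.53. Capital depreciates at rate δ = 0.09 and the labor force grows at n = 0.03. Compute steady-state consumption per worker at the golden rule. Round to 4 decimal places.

The effective depreciation rate is n + δ = 0.03 + 0.09 = 0.12.
Setting f'(k) = n+δ gives 0.47·2.7·k^(0.47−1) = 0.12, hence k_gold = (0.47·2.7/0.12)^(1/0.53) ≈ 85.6258.
y_gold = 2.7·85.6258^0.47 ≈ 21.8619.
c_gold = y_gold − (n+δ)·k_gold = 21.8619 − 0.12·85.6258 ≈ 11.5868.

c_gold ≈ 11.5868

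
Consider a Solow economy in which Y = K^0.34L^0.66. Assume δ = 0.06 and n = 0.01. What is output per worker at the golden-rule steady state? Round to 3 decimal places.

n + δ = 0.01 + 0.06 = 0.07.
Setting f'(k) = n+δ gives 0.34·k^(0.34−1) = 0.07, hence k_gold = (0.34/0.07)^(1/0.66) ≈ 10.9641.
Output: y_gold = k_gold^0.34 = 10.9641^0.34 ≈ 2.2573.

y_gold ≈ 2.257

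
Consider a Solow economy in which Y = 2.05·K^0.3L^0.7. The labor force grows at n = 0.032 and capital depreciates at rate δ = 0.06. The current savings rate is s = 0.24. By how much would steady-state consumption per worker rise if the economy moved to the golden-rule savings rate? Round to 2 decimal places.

The effective depreciation rate is n + δ = 0.032 + 0.06 = 0.092.
Current steady state (s = 0.24): k* = (0.24·2.05/0.092)^(1/0.7) ≈ 10.9712, y* = 2.05·10.9712^0.3 ≈ 4.2056, c* = (1−0.24)·4.2056 ≈ 3.1963.
Setting f'(k) = n+δ gives 0.3·2.05·k^(0.3−1) = 0.092, hence k_gold = (0.3·2.05/0.092)^(1/0.7) ≈ 15.0902.
y_gold = 2.05·15.0902^0.3 ≈ 4.6277, c_gold = y_gold − 0.092·k_gold ≈ 3.2394.
Gain: Δc = 3.2394 − 3.1963 ≈ 0.0431.

Δc ≈ 0.04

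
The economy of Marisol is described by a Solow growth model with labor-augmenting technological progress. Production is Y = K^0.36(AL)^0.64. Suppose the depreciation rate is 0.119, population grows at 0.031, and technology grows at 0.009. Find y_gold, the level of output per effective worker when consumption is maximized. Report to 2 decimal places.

Break-even investment rate: n + g + δ = 0.031 + 0.009 + 0.119 = 0.159.
Maximizing c = f(k) − (n+g+δ)·k gives f'(k) = n+g+δ, i.e. 0.36·k^(0.36−1) = 0.159, so k_gold = (0.36/0.159)^(1/0.64) ≈ 3.5854.
Output: y_gold = k_gold^0.36 = 3.5854^0.36 ≈ 1.5836.

y_gold ≈ 1.58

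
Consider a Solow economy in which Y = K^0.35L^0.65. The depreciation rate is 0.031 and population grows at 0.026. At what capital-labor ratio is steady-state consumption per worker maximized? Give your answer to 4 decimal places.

The effective depreciation rate is n + δ = 0.026 + 0.031 = 0.057.
Golden rule sets MPK = n+δ: 0.35·k^(0.35−1) = 0.057, so k_gold = (0.35/0.057)^(1/0.65) ≈ 16.3157.

k_gold ≈ 16.3157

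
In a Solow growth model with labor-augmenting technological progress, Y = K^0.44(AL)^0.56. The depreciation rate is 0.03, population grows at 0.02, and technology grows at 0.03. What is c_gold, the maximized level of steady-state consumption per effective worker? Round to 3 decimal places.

c_gold ≈ 2.137

Capital per effective worker breaks even when investment replaces (n + g + δ)·k; here n + g + δ = 0.08.
Maximizing c = f(k) − (n+g+δ)·k gives f'(k) = n+g+δ, i.e. 0.44·k^(0.44−1) = 0.08, so k_gold = (0.44/0.08)^(1/0.56) ≈ 20.9931.
y_gold = 20.9931^0.44 ≈ 3.8169.
c_gold = y_gold − (n+g+δ)·k_gold = 3.8169 − 0.08·20.9931 ≈ 2.1375.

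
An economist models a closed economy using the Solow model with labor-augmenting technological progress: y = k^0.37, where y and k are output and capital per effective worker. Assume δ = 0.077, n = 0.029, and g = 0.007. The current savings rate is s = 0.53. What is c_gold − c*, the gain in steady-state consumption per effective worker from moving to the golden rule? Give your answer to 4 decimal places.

The effective depreciation rate is n + g + δ = 0.029 + 0.007 + 0.077 = 0.113.
Current steady state (s = 0.53): k* = (0.53/0.113)^(1/0.63) ≈ 11.6250, y* = 11.6250^0.37 ≈ 2.4785, c* = (1−0.53)·2.4785 ≈ 1.1649.
At the golden rule the marginal product of capital equals n+g+δ: 0.37·k^(0.37−1) = 0.113. Solving, k_gold = (0.37/0.113)^(1/0.63) ≈ 6.5714.
y_gold = 6.5714^0.37 ≈ 2.0069, c_gold = y_gold − 0.113·k_gold ≈ 1.2644.
Gain: Δc = 1.2644 − 1.1649 ≈ 0.0995.

Δc ≈ 0.0995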